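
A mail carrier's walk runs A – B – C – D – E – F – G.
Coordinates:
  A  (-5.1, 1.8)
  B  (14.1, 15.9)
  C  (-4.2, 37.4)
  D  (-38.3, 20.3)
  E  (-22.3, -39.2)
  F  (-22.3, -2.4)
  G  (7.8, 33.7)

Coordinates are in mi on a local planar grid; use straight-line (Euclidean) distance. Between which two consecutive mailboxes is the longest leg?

Leg distances:
A→B: 23.8 mi
B→C: 28.2 mi
C→D: 38.1 mi
D→E: 61.6 mi
E→F: 36.8 mi
F→G: 47.0 mi
The longest leg is D–E at 61.6 mi.

D–E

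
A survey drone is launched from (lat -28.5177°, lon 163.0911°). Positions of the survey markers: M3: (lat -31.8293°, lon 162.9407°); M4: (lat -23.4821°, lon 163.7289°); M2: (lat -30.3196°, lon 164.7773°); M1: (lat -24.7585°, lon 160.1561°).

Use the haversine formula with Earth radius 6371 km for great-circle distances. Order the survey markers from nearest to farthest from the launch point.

Computing each great-circle distance from (lat -28.5177°, lon 163.0911°):
M2 (lat -30.3196°, lon 164.7773°): 258.5 km
M3 (lat -31.8293°, lon 162.9407°): 368.5 km
M1 (lat -24.7585°, lon 160.1561°): 509.7 km
M4 (lat -23.4821°, lon 163.7289°): 563.5 km

M2, M3, M1, M4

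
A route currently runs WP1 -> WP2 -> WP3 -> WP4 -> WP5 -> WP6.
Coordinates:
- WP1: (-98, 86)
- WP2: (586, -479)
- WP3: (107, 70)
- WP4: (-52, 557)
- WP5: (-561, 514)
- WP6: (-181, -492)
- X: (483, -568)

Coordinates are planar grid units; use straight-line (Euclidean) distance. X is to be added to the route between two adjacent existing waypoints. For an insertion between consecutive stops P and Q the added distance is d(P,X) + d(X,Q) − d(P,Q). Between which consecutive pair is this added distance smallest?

between WP1 and WP2

Added distance for inserting X between each consecutive pair:
WP1–WP2: 123.8
WP2–WP3: 148.1
WP3–WP4: 1474.0
WP4–WP5: 2238.5
WP5–WP6: 1096.5
Smallest added distance is 123.8, inserting between WP1 and WP2.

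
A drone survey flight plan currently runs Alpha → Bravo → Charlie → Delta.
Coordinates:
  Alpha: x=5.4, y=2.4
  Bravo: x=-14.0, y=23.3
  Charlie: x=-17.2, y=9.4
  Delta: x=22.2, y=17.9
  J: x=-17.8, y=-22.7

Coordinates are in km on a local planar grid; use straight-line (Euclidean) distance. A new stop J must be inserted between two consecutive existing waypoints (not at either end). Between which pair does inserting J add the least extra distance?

Added distance for inserting J between each consecutive pair:
Alpha–Bravo: 51.8 km
Bravo–Charlie: 64.0 km
Charlie–Delta: 48.8 km
Smallest added distance is 48.8 km, inserting between Charlie and Delta.

between Charlie and Delta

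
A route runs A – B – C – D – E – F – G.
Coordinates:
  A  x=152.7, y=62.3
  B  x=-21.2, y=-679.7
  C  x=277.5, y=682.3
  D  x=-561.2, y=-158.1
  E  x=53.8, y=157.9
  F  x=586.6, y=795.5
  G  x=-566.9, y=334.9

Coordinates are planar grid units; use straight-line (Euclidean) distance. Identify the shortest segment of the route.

D–E

Leg distances:
A→B: 762.1
B→C: 1394.4
C→D: 1187.3
D→E: 691.4
E→F: 830.9
F→G: 1242.1
The shortest leg is D–E at 691.4.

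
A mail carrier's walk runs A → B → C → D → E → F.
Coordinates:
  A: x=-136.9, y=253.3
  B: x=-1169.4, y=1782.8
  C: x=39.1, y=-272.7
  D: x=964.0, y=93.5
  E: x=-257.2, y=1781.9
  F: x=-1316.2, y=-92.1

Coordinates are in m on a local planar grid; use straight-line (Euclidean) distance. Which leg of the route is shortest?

C–D

Leg distances:
A→B: 1845.4 m
B→C: 2384.4 m
C→D: 994.8 m
D→E: 2083.8 m
E→F: 2152.5 m
The shortest leg is C–D at 994.8 m.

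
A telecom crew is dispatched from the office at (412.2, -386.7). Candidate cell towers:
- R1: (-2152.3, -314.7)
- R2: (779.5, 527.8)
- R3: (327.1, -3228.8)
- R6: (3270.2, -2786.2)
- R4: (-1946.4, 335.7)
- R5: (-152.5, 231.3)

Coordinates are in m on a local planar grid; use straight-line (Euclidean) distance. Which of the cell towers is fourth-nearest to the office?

Distances from the office ((412.2, -386.7)):
R5: 837.1 m
R2: 985.5 m
R4: 2466.8 m
R1: 2565.5 m
R3: 2843.4 m
R6: 3731.7 m
The fourth-nearest is R1 at 2565.5 m.

R1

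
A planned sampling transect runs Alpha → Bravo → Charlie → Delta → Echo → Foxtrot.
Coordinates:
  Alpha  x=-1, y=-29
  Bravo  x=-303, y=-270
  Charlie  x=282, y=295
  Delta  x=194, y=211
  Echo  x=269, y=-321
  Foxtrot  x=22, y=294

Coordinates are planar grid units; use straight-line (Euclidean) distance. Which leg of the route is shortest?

Charlie–Delta

Leg distances:
Alpha→Bravo: 386.4
Bravo→Charlie: 813.3
Charlie→Delta: 121.7
Delta→Echo: 537.3
Echo→Foxtrot: 662.7
The shortest leg is Charlie–Delta at 121.7.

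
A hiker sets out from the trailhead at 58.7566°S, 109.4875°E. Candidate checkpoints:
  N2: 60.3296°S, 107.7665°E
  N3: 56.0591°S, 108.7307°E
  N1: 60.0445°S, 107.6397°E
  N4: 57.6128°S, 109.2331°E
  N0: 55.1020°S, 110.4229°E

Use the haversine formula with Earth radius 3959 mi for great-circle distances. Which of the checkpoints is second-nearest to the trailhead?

N1

Distance to each, sorted:
N4: 79.6 mi
N1: 110.2 mi
N2: 124.3 mi
N3: 188.5 mi
N0: 255.0 mi
The second-nearest is N1 at 110.2 mi.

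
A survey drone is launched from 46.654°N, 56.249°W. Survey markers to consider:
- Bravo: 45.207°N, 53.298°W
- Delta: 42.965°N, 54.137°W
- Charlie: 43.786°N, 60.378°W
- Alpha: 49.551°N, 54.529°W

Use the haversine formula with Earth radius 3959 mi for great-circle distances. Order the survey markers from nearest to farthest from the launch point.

Bravo, Alpha, Delta, Charlie

Distances from the launch point:
Bravo 45.207°N, 53.298°W: 173.5 mi
Alpha 49.551°N, 54.529°W: 215.3 mi
Delta 42.965°N, 54.137°W: 275.1 mi
Charlie 43.786°N, 60.378°W: 282.2 mi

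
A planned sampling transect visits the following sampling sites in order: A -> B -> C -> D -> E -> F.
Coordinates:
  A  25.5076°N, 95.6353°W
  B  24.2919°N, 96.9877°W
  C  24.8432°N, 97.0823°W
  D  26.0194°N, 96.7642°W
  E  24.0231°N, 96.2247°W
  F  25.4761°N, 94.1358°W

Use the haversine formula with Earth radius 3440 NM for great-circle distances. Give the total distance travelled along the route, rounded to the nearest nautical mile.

Leg distances:
A→B: 103.7 NM  (cumulative 103.7 NM)
B→C: 33.5 NM  (cumulative 137.2 NM)
C→D: 72.7 NM  (cumulative 209.9 NM)
D→E: 123.4 NM  (cumulative 333.3 NM)
E→F: 143.5 NM  (cumulative 476.7 NM)
Total route length ≈ 477 NM.

477 NM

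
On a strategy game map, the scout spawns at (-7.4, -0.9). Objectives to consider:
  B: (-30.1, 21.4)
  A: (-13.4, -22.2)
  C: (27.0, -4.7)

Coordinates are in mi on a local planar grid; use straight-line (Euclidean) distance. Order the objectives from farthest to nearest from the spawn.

C, B, A

Distance from the spawn at (-7.4, -0.9) to each:
C (27.0, -4.7): 34.6 mi
B (-30.1, 21.4): 31.8 mi
A (-13.4, -22.2): 22.1 mi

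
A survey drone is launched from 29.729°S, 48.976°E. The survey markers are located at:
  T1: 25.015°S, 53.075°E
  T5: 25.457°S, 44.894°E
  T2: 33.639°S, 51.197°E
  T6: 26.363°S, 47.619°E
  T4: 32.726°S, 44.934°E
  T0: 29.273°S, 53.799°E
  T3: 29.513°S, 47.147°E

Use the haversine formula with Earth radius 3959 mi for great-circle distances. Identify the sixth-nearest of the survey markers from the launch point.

T5

Distance to each, sorted:
T3: 110.9 mi
T6: 246.9 mi
T0: 291.7 mi
T2: 300.1 mi
T4: 316.1 mi
T5: 386.7 mi
T1: 411.4 mi
The sixth-nearest is T5 at 386.7 mi.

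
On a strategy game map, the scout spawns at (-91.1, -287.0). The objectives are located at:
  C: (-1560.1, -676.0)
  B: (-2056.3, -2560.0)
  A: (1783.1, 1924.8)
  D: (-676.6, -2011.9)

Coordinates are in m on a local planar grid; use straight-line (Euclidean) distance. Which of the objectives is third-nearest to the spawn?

A

Distances from the spawn ((-91.1, -287.0)):
C: 1519.6 m
D: 1821.6 m
A: 2899.1 m
B: 3004.8 m
The third-nearest is A at 2899.1 m.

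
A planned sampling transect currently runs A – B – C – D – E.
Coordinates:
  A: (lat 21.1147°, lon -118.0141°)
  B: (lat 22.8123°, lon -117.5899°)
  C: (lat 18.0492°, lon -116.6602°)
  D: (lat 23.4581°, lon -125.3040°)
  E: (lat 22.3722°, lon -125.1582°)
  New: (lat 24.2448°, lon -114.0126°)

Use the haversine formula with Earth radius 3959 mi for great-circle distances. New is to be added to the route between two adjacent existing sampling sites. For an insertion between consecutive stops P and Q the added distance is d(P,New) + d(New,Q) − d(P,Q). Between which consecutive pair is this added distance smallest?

Added distance for inserting New between each consecutive pair:
A–B: 461.3 mi
B–C: 373.5 mi
C–D: 504.5 mi
D–E: 1358.6 mi
Smallest added distance is 373.5 mi, inserting between B and C.

between B and C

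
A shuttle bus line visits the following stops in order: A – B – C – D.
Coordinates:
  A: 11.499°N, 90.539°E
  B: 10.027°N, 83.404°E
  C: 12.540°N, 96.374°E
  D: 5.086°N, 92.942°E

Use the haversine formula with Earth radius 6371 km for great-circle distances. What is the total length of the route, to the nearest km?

3148 km

Leg distances:
A→B: 796.4 km  (cumulative 796.4 km)
B→C: 1441.4 km  (cumulative 2237.8 km)
C→D: 910.5 km  (cumulative 3148.3 km)
Total route length ≈ 3148 km.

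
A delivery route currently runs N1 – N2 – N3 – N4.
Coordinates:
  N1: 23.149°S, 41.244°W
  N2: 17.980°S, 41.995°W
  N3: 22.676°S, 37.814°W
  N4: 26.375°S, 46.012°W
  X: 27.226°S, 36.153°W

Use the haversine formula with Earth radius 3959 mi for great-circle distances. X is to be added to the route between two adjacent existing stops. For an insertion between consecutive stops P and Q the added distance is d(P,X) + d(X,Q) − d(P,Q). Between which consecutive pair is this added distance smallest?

Added distance for inserting X between each consecutive pair:
N1–N2: 803.8 mi
N2–N3: 647.8 mi
N3–N4: 366.8 mi
Smallest added distance is 366.8 mi, inserting between N3 and N4.

between N3 and N4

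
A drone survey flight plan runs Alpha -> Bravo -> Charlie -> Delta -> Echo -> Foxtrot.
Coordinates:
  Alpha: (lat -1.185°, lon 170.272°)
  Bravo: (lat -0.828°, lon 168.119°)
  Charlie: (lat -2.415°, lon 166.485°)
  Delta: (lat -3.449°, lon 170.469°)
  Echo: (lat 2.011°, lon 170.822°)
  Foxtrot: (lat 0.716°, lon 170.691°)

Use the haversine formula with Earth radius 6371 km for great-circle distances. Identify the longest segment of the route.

Delta–Echo

Leg distances:
Alpha→Bravo: 242.6 km
Bravo→Charlie: 253.2 km
Charlie→Delta: 457.1 km
Delta→Echo: 608.4 km
Echo→Foxtrot: 144.7 km
The longest leg is Delta–Echo at 608.4 km.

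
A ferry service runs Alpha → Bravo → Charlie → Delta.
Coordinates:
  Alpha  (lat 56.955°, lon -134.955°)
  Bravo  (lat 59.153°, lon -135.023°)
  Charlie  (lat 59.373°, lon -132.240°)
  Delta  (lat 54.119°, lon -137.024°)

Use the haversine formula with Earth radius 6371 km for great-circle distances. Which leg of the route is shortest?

Leg distances:
Alpha→Bravo: 244.4 km
Bravo→Charlie: 160.0 km
Charlie→Delta: 652.6 km
The shortest leg is Bravo–Charlie at 160.0 km.

Bravo–Charlie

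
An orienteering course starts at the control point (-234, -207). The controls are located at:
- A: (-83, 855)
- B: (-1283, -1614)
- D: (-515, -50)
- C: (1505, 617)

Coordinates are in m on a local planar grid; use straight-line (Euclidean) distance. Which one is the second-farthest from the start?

B

Distance to each, sorted:
C: 1924.3 m
B: 1755.0 m
A: 1072.7 m
D: 321.9 m
The second-farthest is B at 1755.0 m.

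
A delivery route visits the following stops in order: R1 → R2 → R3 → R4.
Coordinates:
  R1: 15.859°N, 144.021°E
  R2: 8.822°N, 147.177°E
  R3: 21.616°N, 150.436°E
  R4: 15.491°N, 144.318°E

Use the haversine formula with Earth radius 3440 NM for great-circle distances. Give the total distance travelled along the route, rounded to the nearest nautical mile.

Leg distances:
R1→R2: 461.2 NM  (cumulative 461.2 NM)
R2→R3: 790.9 NM  (cumulative 1252.1 NM)
R3→R4: 506.3 NM  (cumulative 1758.4 NM)
Total route length ≈ 1758 NM.

1758 NM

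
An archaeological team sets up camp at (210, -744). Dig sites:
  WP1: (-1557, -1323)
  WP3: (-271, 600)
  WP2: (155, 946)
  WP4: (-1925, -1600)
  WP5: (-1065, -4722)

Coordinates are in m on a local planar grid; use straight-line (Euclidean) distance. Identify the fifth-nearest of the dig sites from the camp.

Distances from the camp ((210, -744)):
WP3: 1427.5 m
WP2: 1690.9 m
WP1: 1859.4 m
WP4: 2300.2 m
WP5: 4177.3 m
The fifth-nearest is WP5 at 4177.3 m.

WP5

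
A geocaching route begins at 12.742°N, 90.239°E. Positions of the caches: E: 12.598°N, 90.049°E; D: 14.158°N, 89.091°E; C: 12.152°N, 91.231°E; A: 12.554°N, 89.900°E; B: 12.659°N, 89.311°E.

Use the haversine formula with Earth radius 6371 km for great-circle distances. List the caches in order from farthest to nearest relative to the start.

D, C, B, A, E

Distances from the start:
D 14.158°N, 89.091°E: 200.5 km
C 12.152°N, 91.231°E: 126.1 km
B 12.659°N, 89.311°E: 101.1 km
A 12.554°N, 89.900°E: 42.3 km
E 12.598°N, 90.049°E: 26.1 km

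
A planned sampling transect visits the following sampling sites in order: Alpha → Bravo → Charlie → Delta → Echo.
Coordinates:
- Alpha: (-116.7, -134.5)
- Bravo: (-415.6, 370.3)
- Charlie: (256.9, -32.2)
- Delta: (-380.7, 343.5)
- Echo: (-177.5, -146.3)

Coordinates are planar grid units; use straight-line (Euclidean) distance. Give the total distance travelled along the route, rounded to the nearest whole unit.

Leg distances:
Alpha→Bravo: 586.7  (cumulative 586.7)
Bravo→Charlie: 783.7  (cumulative 1370.4)
Charlie→Delta: 740.1  (cumulative 2110.5)
Delta→Echo: 530.3  (cumulative 2640.7)
Total route length ≈ 2641.

2641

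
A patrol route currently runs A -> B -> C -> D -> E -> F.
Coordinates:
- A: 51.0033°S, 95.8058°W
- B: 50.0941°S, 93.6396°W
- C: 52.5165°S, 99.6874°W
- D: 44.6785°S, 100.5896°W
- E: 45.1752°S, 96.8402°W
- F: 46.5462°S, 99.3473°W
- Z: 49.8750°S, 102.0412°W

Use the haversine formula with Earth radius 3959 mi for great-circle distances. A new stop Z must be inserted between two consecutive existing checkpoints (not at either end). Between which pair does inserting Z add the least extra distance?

Added distance for inserting Z between each consecutive pair:
A–B: 544.6 mi
B–C: 272.3 mi
C–D: 31.3 mi
D–E: 584.0 mi
E–F: 513.1 mi
Smallest added distance is 31.3 mi, inserting between C and D.

between C and D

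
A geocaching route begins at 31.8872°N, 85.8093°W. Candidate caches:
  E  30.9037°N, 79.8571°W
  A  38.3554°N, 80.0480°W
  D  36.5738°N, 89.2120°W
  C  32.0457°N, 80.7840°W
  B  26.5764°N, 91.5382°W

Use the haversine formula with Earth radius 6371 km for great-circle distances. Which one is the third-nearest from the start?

D

Distance to each, sorted:
C: 474.3 km
E: 575.4 km
D: 607.7 km
B: 810.7 km
A: 889.4 km
The third-nearest is D at 607.7 km.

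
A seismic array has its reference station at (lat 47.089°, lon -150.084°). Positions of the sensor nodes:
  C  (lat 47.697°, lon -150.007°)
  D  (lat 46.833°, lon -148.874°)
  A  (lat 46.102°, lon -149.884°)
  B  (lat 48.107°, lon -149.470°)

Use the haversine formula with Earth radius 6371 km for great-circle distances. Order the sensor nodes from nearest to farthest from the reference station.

Distances from the reference station:
C (lat 47.697°, lon -150.007°): 67.9 km
D (lat 46.833°, lon -148.874°): 96.1 km
A (lat 46.102°, lon -149.884°): 110.8 km
B (lat 48.107°, lon -149.470°): 122.2 km

C, D, A, B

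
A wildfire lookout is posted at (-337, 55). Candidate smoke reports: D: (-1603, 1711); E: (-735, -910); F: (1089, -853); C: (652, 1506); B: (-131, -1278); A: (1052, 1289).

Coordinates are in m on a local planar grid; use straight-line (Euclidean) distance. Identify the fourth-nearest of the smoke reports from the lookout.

C

Distances from the lookout ((-337, 55)):
E: 1043.9 m
B: 1348.8 m
F: 1690.5 m
C: 1756.0 m
A: 1858.0 m
D: 2084.5 m
The fourth-nearest is C at 1756.0 m.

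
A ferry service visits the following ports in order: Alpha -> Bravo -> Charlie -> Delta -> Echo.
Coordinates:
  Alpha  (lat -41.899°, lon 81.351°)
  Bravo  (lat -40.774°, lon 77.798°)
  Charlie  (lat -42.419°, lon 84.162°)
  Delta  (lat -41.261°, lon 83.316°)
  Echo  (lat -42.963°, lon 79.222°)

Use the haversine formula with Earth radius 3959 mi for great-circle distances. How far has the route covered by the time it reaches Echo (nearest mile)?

Leg distances:
Alpha→Bravo: 200.0 mi  (cumulative 200.0 mi)
Bravo→Charlie: 347.8 mi  (cumulative 547.9 mi)
Charlie→Delta: 91.1 mi  (cumulative 639.0 mi)
Delta→Echo: 240.5 mi  (cumulative 879.5 mi)
Cumulative distance at Echo ≈ 879 mi.

879 mi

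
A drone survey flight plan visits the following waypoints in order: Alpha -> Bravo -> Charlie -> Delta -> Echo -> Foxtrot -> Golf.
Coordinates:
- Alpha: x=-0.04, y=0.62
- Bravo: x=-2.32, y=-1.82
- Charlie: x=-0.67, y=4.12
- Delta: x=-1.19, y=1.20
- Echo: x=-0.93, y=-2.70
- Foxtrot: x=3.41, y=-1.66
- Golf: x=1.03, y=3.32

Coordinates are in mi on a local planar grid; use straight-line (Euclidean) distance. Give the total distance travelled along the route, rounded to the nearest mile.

Leg distances:
Alpha→Bravo: 3.3 mi  (cumulative 3.3 mi)
Bravo→Charlie: 6.2 mi  (cumulative 9.5 mi)
Charlie→Delta: 3.0 mi  (cumulative 12.5 mi)
Delta→Echo: 3.9 mi  (cumulative 16.4 mi)
Echo→Foxtrot: 4.5 mi  (cumulative 20.8 mi)
Foxtrot→Golf: 5.5 mi  (cumulative 26.4 mi)
Total route length ≈ 26 mi.

26 mi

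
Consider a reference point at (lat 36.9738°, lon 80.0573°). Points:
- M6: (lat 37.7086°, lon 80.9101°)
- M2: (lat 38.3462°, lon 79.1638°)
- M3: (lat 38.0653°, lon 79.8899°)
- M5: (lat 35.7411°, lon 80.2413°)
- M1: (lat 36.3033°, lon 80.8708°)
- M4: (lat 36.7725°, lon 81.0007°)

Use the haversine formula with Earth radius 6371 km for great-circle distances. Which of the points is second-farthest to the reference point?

M5

Distances from the reference point ((lat 36.9738°, lon 80.0573°)):
M2: 171.7 km
M5: 138.1 km
M3: 122.3 km
M6: 111.2 km
M1: 104.1 km
M4: 86.9 km
The second-farthest is M5 at 138.1 km.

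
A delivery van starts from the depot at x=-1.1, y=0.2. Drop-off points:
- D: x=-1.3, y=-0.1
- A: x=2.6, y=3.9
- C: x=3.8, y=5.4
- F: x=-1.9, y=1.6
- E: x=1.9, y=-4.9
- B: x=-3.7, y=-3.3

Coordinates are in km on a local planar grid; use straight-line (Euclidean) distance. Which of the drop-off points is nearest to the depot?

D

Distance to each, sorted:
D: 0.4 km
F: 1.6 km
B: 4.4 km
A: 5.2 km
E: 5.9 km
C: 7.1 km
The nearest is D at 0.4 km.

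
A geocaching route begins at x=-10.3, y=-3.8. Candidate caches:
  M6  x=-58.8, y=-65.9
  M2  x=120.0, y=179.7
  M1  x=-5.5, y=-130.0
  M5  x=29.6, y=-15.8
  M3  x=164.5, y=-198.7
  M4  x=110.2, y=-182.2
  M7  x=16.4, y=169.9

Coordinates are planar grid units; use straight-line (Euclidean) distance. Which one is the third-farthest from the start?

Distance to each, sorted:
M3: 261.8
M2: 225.1
M4: 215.3
M7: 175.7
M1: 126.3
M6: 78.8
M5: 41.7
The third-farthest is M4 at 215.3.

M4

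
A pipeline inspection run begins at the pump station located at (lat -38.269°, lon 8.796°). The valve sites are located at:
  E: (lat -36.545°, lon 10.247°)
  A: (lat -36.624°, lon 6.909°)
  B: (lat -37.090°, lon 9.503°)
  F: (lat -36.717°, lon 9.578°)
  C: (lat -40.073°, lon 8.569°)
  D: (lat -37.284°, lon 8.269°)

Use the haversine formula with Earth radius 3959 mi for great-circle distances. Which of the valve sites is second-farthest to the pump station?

Distance to each, sorted:
A: 153.7 mi
E: 143.3 mi
C: 125.2 mi
F: 115.5 mi
B: 90.2 mi
D: 73.9 mi
The second-farthest is E at 143.3 mi.

E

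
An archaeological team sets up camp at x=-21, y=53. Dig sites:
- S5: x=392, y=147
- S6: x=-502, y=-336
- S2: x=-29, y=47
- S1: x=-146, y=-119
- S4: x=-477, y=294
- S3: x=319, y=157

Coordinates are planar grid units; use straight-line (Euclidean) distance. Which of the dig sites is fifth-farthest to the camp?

S1

Distance to each, sorted:
S6: 618.6
S4: 515.8
S5: 423.6
S3: 355.6
S1: 212.6
S2: 10.0
The fifth-farthest is S1 at 212.6.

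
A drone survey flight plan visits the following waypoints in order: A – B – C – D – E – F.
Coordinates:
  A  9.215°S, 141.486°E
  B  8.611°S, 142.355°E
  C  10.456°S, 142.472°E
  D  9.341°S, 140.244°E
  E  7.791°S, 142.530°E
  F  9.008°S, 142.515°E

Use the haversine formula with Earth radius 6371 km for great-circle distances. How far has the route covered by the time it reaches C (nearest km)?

Leg distances:
A→B: 116.7 km  (cumulative 116.7 km)
B→C: 205.6 km  (cumulative 322.3 km)
Cumulative distance at C ≈ 322 km.

322 km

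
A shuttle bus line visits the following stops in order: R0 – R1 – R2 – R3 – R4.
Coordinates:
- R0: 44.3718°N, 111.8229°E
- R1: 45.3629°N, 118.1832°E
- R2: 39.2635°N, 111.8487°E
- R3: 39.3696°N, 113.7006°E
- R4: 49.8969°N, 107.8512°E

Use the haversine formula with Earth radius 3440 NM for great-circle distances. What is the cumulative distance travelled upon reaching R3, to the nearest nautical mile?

Leg distances:
R0→R1: 277.0 NM  (cumulative 277.0 NM)
R1→R2: 461.4 NM  (cumulative 738.4 NM)
R2→R3: 86.3 NM  (cumulative 824.7 NM)
Cumulative distance at R3 ≈ 825 NM.

825 NM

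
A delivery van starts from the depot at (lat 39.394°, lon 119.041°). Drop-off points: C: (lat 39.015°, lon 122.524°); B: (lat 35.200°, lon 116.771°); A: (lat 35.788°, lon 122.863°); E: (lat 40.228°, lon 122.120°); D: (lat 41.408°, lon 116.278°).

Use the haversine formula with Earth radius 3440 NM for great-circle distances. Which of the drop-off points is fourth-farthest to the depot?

Distance to each, sorted:
A: 282.7 NM
B: 274.1 NM
D: 174.9 NM
C: 163.6 NM
E: 150.6 NM
The fourth-farthest is C at 163.6 NM.

C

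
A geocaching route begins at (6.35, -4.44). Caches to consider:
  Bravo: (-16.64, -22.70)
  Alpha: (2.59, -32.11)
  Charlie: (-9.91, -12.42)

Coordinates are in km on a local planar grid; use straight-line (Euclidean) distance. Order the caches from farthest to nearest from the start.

Distance from the start at (6.35, -4.44) to each:
Bravo (-16.64, -22.70): 29.4 km
Alpha (2.59, -32.11): 27.9 km
Charlie (-9.91, -12.42): 18.1 km

Bravo, Alpha, Charlie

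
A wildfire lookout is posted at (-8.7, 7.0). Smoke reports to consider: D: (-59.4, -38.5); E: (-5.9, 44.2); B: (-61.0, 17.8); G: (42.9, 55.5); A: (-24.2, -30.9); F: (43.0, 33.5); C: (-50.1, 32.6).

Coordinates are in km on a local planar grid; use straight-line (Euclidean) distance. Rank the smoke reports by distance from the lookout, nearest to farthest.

E, A, C, B, F, D, G

Computing each straight-line distance from (-8.7, 7.0):
E (-5.9, 44.2): 37.3 km
A (-24.2, -30.9): 40.9 km
C (-50.1, 32.6): 48.7 km
B (-61.0, 17.8): 53.4 km
F (43.0, 33.5): 58.1 km
D (-59.4, -38.5): 68.1 km
G (42.9, 55.5): 70.8 km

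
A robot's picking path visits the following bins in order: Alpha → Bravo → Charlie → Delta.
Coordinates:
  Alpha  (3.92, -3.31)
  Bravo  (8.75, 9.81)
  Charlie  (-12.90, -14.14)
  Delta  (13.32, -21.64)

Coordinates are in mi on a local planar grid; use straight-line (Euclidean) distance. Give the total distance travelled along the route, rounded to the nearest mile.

74 mi

Leg distances:
Alpha→Bravo: 14.0 mi  (cumulative 14.0 mi)
Bravo→Charlie: 32.3 mi  (cumulative 46.3 mi)
Charlie→Delta: 27.3 mi  (cumulative 73.5 mi)
Total route length ≈ 74 mi.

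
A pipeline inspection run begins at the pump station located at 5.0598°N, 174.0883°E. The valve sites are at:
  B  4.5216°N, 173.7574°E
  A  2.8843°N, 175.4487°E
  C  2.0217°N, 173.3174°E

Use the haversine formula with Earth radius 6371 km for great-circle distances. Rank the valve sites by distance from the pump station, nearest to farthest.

Distance from the pump station at 5.0598°N, 174.0883°E to each:
B 4.5216°N, 173.7574°E: 70.2 km
A 2.8843°N, 175.4487°E: 285.1 km
C 2.0217°N, 173.3174°E: 348.5 km

B, A, C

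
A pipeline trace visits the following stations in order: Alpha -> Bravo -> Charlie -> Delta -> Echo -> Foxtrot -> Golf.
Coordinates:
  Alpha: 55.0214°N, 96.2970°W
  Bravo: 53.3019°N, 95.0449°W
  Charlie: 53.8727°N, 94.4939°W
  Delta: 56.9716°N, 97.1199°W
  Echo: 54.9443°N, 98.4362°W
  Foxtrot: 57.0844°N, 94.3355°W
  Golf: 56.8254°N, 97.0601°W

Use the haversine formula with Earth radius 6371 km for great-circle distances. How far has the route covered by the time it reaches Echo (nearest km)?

Leg distances:
Alpha→Bravo: 207.8 km  (cumulative 207.8 km)
Bravo→Charlie: 73.2 km  (cumulative 281.0 km)
Charlie→Delta: 382.3 km  (cumulative 663.3 km)
Delta→Echo: 239.8 km  (cumulative 903.1 km)
Cumulative distance at Echo ≈ 903 km.

903 km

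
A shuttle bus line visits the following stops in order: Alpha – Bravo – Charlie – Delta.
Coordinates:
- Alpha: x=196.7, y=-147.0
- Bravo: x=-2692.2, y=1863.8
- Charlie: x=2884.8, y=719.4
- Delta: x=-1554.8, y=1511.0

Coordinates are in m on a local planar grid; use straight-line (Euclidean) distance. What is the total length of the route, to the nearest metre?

Leg distances:
Alpha→Bravo: 3519.8 m  (cumulative 3519.8 m)
Bravo→Charlie: 5693.2 m  (cumulative 9213.0 m)
Charlie→Delta: 4509.6 m  (cumulative 13722.6 m)
Total route length ≈ 13723 m.

13723 m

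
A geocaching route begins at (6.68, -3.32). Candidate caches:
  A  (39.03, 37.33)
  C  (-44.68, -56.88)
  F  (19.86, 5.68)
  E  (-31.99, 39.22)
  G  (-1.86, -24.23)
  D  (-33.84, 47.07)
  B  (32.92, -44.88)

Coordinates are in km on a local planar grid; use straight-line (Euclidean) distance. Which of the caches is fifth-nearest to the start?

E

Distances from the start ((6.68, -3.32)):
F: 16.0 km
G: 22.6 km
B: 49.2 km
A: 52.0 km
E: 57.5 km
D: 64.7 km
C: 74.2 km
The fifth-nearest is E at 57.5 km.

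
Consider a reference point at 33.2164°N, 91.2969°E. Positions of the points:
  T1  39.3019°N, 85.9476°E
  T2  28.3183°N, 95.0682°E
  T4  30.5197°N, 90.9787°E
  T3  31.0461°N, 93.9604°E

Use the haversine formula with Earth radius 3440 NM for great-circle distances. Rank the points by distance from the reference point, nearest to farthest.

Distances from the reference point:
T4 30.5197°N, 90.9787°E: 162.7 NM
T3 31.0461°N, 93.9604°E: 187.9 NM
T2 28.3183°N, 95.0682°E: 352.5 NM
T1 39.3019°N, 85.9476°E: 447.6 NM

T4, T3, T2, T1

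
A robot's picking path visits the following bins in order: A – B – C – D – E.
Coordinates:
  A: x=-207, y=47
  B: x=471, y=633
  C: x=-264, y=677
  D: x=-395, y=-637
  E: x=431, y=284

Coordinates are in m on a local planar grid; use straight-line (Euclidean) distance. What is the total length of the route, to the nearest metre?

4190 m

Leg distances:
A→B: 896.1 m  (cumulative 896.1 m)
B→C: 736.3 m  (cumulative 1632.5 m)
C→D: 1320.5 m  (cumulative 2953.0 m)
D→E: 1237.1 m  (cumulative 4190.1 m)
Total route length ≈ 4190 m.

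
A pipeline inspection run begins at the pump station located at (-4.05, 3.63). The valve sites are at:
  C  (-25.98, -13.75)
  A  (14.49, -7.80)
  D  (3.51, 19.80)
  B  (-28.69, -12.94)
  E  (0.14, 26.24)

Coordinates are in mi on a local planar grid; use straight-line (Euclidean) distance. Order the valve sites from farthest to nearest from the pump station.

Computing each straight-line distance from (-4.05, 3.63):
B (-28.69, -12.94): 29.7 mi
C (-25.98, -13.75): 28.0 mi
E (0.14, 26.24): 23.0 mi
A (14.49, -7.80): 21.8 mi
D (3.51, 19.80): 17.9 mi

B, C, E, A, D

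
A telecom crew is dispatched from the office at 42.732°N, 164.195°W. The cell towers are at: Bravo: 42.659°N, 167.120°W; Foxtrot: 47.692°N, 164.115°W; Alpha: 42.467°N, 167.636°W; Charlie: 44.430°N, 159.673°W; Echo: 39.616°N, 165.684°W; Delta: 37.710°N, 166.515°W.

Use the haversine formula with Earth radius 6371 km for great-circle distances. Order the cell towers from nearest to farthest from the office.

Distances from the office:
Bravo 42.659°N, 167.120°W: 239.2 km
Alpha 42.467°N, 167.636°W: 283.2 km
Echo 39.616°N, 165.684°W: 368.2 km
Charlie 44.430°N, 159.673°W: 410.2 km
Foxtrot 47.692°N, 164.115°W: 551.6 km
Delta 37.710°N, 166.515°W: 592.1 km

Bravo, Alpha, Echo, Charlie, Foxtrot, Delta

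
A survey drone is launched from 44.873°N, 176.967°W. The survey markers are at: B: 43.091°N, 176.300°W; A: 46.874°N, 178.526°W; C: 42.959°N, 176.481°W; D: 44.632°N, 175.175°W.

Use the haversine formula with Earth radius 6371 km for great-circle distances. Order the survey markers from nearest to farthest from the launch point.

Distances from the launch point:
D 44.632°N, 175.175°W: 144.0 km
B 43.091°N, 176.300°W: 205.2 km
C 42.959°N, 176.481°W: 216.4 km
A 46.874°N, 178.526°W: 253.1 km

D, B, C, A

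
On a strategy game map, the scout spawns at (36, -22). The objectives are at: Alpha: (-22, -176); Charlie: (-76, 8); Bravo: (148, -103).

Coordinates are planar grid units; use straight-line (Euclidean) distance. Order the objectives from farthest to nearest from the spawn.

Alpha, Bravo, Charlie

Distances from the spawn:
Alpha (-22, -176): 164.6
Bravo (148, -103): 138.2
Charlie (-76, 8): 115.9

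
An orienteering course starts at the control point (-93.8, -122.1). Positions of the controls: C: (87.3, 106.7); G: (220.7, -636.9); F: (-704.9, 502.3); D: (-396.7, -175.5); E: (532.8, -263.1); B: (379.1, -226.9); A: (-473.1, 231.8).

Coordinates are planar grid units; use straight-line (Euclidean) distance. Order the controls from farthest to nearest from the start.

Distance from the start at (-93.8, -122.1) to each:
F (-704.9, 502.3): 873.7
E (532.8, -263.1): 642.3
G (220.7, -636.9): 603.3
A (-473.1, 231.8): 518.8
B (379.1, -226.9): 484.4
D (-396.7, -175.5): 307.6
C (87.3, 106.7): 291.8

F, E, G, A, B, D, C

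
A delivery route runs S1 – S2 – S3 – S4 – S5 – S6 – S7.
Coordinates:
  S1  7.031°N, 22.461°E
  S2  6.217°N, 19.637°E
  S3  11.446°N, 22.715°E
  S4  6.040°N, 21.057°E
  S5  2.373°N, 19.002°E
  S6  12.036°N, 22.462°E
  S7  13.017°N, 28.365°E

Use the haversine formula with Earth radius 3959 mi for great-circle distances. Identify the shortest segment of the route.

S1–S2

Leg distances:
S1→S2: 201.8 mi
S2→S3: 417.9 mi
S3→S4: 390.3 mi
S4→S5: 290.3 mi
S5→S6: 708.5 mi
S6→S7: 403.9 mi
The shortest leg is S1–S2 at 201.8 mi.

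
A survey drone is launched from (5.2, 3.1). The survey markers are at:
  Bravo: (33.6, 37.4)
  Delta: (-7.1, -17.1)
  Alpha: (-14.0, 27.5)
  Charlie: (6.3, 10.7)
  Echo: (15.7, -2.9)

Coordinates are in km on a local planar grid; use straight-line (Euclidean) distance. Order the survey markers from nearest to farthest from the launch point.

Computing each straight-line distance from (5.2, 3.1):
Charlie (6.3, 10.7): 7.7 km
Echo (15.7, -2.9): 12.1 km
Delta (-7.1, -17.1): 23.7 km
Alpha (-14.0, 27.5): 31.0 km
Bravo (33.6, 37.4): 44.5 km

Charlie, Echo, Delta, Alpha, Bravo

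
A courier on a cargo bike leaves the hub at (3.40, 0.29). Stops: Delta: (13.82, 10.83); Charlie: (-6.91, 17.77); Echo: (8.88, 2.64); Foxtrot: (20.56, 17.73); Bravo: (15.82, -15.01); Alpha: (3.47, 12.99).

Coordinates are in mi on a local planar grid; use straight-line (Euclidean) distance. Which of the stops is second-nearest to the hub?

Alpha

Distance to each, sorted:
Echo: 6.0 mi
Alpha: 12.7 mi
Delta: 14.8 mi
Bravo: 19.7 mi
Charlie: 20.3 mi
Foxtrot: 24.5 mi
The second-nearest is Alpha at 12.7 mi.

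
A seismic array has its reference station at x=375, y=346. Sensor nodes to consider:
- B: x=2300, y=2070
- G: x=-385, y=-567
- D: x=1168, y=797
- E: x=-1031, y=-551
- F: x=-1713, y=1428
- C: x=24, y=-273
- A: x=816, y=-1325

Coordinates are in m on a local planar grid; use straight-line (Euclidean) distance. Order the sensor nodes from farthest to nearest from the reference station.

Distances from the reference station:
B x=2300, y=2070: 2584.1 m
F x=-1713, y=1428: 2351.7 m
A x=816, y=-1325: 1728.2 m
E x=-1031, y=-551: 1667.8 m
G x=-385, y=-567: 1187.9 m
D x=1168, y=797: 912.3 m
C x=24, y=-273: 711.6 m

B, F, A, E, G, D, C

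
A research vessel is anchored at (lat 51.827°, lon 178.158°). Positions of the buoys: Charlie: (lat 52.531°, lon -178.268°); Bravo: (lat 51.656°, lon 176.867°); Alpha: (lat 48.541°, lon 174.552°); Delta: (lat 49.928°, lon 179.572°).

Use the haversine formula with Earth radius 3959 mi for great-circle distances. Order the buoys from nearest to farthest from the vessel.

Distances from the vessel:
Bravo (lat 51.656°, lon 176.867°): 56.5 mi
Delta (lat 49.928°, lon 179.572°): 145.0 mi
Charlie (lat 52.531°, lon -178.268°): 159.0 mi
Alpha (lat 48.541°, lon 174.552°): 277.4 mi

Bravo, Delta, Charlie, Alpha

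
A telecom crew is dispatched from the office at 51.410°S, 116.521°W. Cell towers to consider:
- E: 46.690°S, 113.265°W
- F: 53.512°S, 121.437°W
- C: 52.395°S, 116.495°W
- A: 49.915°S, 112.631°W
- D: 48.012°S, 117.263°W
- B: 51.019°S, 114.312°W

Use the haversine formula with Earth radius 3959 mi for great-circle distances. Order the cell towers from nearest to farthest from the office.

Distances from the office:
C 52.395°S, 116.495°W: 68.1 mi
B 51.019°S, 114.312°W: 99.4 mi
A 49.915°S, 112.631°W: 199.2 mi
D 48.012°S, 117.263°W: 237.1 mi
F 53.512°S, 121.437°W: 252.8 mi
E 46.690°S, 113.265°W: 357.8 mi

C, B, A, D, F, E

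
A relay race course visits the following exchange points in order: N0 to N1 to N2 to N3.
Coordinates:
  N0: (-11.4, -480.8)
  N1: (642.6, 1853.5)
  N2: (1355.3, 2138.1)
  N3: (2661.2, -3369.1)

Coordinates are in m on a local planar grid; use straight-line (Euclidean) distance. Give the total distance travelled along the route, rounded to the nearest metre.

Leg distances:
N0→N1: 2424.2 m  (cumulative 2424.2 m)
N1→N2: 767.4 m  (cumulative 3191.6 m)
N2→N3: 5659.9 m  (cumulative 8851.5 m)
Total route length ≈ 8852 m.

8852 m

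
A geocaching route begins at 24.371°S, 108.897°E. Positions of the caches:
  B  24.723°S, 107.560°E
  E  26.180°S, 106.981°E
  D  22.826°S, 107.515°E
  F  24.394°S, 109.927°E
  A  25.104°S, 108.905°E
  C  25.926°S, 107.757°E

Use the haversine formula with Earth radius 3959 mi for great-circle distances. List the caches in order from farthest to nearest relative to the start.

E, D, C, B, F, A

Distances from the start:
E 26.180°S, 106.981°E: 173.1 mi
D 22.826°S, 107.515°E: 138.0 mi
C 25.926°S, 107.757°E: 129.0 mi
B 24.723°S, 107.560°E: 87.5 mi
F 24.394°S, 109.927°E: 64.8 mi
A 25.104°S, 108.905°E: 50.7 mi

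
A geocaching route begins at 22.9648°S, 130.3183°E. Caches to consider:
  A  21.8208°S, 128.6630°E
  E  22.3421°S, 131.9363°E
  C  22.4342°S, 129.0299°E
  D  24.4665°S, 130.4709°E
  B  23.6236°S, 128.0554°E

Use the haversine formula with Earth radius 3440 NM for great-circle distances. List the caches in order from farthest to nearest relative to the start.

Distance from the start at 22.9648°S, 130.3183°E to each:
B 23.6236°S, 128.0554°E: 130.9 NM
A 21.8208°S, 128.6630°E: 114.7 NM
E 22.3421°S, 131.9363°E: 97.1 NM
D 24.4665°S, 130.4709°E: 90.6 NM
C 22.4342°S, 129.0299°E: 78.2 NM

B, A, E, D, C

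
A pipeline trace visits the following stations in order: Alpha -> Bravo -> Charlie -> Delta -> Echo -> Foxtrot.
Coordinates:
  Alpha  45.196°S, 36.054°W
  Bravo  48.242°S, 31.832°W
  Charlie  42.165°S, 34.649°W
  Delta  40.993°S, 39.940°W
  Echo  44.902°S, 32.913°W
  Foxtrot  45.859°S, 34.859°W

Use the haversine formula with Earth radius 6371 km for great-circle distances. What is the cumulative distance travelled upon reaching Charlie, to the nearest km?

Leg distances:
Alpha→Bravo: 467.1 km  (cumulative 467.1 km)
Bravo→Charlie: 710.7 km  (cumulative 1177.8 km)
Cumulative distance at Charlie ≈ 1178 km.

1178 km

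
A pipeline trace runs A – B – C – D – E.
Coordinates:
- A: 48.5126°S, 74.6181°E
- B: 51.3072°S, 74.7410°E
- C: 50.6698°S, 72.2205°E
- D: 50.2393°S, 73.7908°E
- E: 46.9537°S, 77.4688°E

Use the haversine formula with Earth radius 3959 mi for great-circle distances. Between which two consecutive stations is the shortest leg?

C–D

Leg distances:
A→B: 193.2 mi
B→C: 118.1 mi
C→D: 75.2 mi
D→E: 282.4 mi
The shortest leg is C–D at 75.2 mi.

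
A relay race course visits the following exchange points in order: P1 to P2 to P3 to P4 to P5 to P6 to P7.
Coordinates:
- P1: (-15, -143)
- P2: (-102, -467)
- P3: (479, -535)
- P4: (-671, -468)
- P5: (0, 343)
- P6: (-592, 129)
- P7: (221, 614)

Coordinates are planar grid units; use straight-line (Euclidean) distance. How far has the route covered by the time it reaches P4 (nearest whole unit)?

Leg distances:
P1→P2: 335.5  (cumulative 335.5)
P2→P3: 585.0  (cumulative 920.4)
P3→P4: 1152.0  (cumulative 2072.4)
Cumulative distance at P4 ≈ 2072.

2072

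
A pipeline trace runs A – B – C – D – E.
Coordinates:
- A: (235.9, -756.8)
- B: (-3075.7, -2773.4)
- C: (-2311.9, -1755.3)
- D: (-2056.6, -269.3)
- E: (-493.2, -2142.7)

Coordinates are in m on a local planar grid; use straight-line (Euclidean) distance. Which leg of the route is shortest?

Leg distances:
A→B: 3877.3 m
B→C: 1272.8 m
C→D: 1507.8 m
D→E: 2440.1 m
The shortest leg is B–C at 1272.8 m.

B–C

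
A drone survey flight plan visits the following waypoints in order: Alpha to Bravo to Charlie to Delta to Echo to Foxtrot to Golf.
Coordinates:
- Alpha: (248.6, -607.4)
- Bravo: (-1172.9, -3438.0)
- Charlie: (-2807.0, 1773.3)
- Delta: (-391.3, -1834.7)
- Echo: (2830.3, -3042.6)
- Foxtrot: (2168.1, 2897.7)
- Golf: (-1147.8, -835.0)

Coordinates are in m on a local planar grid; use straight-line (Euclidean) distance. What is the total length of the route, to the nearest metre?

Leg distances:
Alpha→Bravo: 3167.5 m  (cumulative 3167.5 m)
Bravo→Charlie: 5461.5 m  (cumulative 8629.0 m)
Charlie→Delta: 4342.0 m  (cumulative 12971.0 m)
Delta→Echo: 3440.6 m  (cumulative 16411.6 m)
Echo→Foxtrot: 5977.1 m  (cumulative 22388.7 m)
Foxtrot→Golf: 4992.8 m  (cumulative 27381.5 m)
Total route length ≈ 27382 m.

27382 m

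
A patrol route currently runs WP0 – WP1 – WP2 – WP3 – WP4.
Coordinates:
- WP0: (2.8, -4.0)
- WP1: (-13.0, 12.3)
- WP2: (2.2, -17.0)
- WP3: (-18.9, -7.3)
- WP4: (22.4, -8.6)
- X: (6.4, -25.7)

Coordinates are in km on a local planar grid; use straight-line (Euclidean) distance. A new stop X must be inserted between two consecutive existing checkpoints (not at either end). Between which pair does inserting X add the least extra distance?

between WP3 and WP4

Added distance for inserting X between each consecutive pair:
WP0–WP1: 42.0 km
WP1–WP2: 19.3 km
WP2–WP3: 17.7 km
WP3–WP4: 13.4 km
Smallest added distance is 13.4 km, inserting between WP3 and WP4.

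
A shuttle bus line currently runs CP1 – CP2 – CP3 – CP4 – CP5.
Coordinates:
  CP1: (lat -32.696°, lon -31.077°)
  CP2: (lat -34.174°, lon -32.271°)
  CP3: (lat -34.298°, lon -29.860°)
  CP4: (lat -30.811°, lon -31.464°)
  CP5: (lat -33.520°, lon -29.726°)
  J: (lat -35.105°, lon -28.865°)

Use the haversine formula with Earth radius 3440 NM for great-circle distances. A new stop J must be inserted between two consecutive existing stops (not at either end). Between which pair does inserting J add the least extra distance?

Added distance for inserting J between each consecutive pair:
CP1–CP2: 252.1 NM
CP2–CP3: 126.4 NM
CP3–CP4: 133.6 NM
CP4–CP5: 208.3 NM
Smallest added distance is 126.4 NM, inserting between CP2 and CP3.

between CP2 and CP3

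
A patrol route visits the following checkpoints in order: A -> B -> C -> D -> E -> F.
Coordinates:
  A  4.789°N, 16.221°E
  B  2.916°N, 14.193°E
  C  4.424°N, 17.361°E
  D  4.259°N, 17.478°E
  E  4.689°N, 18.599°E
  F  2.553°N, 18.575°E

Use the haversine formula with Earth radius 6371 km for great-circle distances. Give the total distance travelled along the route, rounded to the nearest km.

1089 km

Leg distances:
A→B: 306.6 km  (cumulative 306.6 km)
B→C: 389.5 km  (cumulative 696.1 km)
C→D: 22.5 km  (cumulative 718.5 km)
D→E: 133.2 km  (cumulative 851.7 km)
E→F: 237.5 km  (cumulative 1089.2 km)
Total route length ≈ 1089 km.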